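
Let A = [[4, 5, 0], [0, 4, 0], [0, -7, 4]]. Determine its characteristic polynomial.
χ_A(x) = (x - 4)^3

xI - A = [[x - 4, -5, 0], [0, x - 4, 0], [0, 7, x - 4]].

Expanding det(xI - A) along the first row:
det(xI - A) = + (x - 4)·det([[x - 4, 0], [7, x - 4]]) - (-5)·det([[0, 0], [0, x - 4]]) + (0)·det([[0, x - 4], [0, 7]]).

Evaluating gives χ_A(x) = x^3 - 12x^2 + 48x - 64 = (x - 4)^3.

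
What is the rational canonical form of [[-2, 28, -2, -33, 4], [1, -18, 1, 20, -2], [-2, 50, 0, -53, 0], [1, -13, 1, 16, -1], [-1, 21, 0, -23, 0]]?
The invariant factors of A (the non-unit diagonal entries of the Smith normal form of xI - A over ℚ[x]) are x(x + 4)(x^3 + 3x - 5), each dividing the next. The characteristic polynomial is their product, x(x + 4)(x^3 + 3x - 5).

The rational canonical form is the block-diagonal matrix of companion matrices C(f_i):
R = [[0, 0, 0, 0, 0], [1, 0, 0, 0, 20], [0, 1, 0, 0, -7], [0, 0, 1, 0, -3], [0, 0, 0, 1, -4]].

Note the characteristic polynomial does not split into linear factors over ℚ, so A has no Jordan form over ℚ; the rational canonical form exists over any field.

R = [[0, 0, 0, 0, 0], [1, 0, 0, 0, 20], [0, 1, 0, 0, -7], [0, 0, 1, 0, -3], [0, 0, 0, 1, -4]]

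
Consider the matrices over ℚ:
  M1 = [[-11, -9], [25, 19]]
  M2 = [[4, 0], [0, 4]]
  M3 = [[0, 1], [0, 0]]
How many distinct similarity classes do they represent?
Characteristic polynomials: χ_{M1} = (x - 4)^2, χ_{M2} = (x - 4)^2, χ_{M3} = x^2.

{M1}: invariant factors (x - 4)^2.

{M2}: invariant factors x - 4, x - 4.

{M3}: invariant factors x^2.

Matrices are similar if and only if their invariant-factor lists agree; the partition into similarity classes is {M1}, {M2}, {M3}.

3 classes: {M1}, {M2}, {M3}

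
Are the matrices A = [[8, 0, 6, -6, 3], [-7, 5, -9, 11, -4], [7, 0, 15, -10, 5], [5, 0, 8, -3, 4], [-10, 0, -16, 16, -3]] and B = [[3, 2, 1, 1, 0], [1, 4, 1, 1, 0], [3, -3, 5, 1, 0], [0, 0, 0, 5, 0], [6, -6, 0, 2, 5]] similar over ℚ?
Yes.

Two matrices over a field are similar if and only if they have the same invariant factors.

Both A and B have characteristic polynomial (x - 5)^4(x - 2) and minimal polynomial (x - 5)^3(x - 2). Computing further, both have invariant factors x - 5, (x - 5)^3(x - 2). Hence A and B are similar.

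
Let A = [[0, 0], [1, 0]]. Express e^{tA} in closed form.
A has Jordan form J = [[0, 1], [0, 0]] with A = PJP^{-1}, so e^{tA} = P e^{tJ} P^{-1}.

For a Jordan block J_k(λ), e^{tJ_k(λ)} = e^{λt} · (I + tN + t^2 N^2/2! + ... + t^{k-1} N^{k-1}/(k-1)!) where N is the nilpotent superdiagonal part.

Assembling the blocks and conjugating back gives the entries of e^{tA} as shown above.

e^{tA} = [[1, 0], [t, 1]]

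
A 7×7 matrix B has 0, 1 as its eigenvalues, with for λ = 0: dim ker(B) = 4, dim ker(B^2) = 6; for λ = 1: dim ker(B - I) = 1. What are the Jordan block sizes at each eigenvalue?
λ = 0: successive nullity increments [4, 2] count blocks of size ≥ k; block sizes are [2, 2, 1, 1].
λ = 1: successive nullity increments [1] count blocks of size ≥ k; block sizes are [1].

Jordan blocks: (0, 2), (0, 2), (0, 1), (0, 1), (1, 1)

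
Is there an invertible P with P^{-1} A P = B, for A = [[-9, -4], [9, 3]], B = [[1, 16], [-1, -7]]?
Two matrices over a field are similar if and only if they have the same invariant factors.

Both A and B have characteristic polynomial (x + 3)^2 and minimal polynomial (x + 3)^2. Computing further, both have invariant factors (x + 3)^2. Hence A and B are similar.

Yes.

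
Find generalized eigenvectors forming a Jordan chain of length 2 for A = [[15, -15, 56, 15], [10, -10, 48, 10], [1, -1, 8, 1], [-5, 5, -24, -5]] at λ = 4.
v_1 = [[4, 2, 0, -1]]^T, v_2 = [[-1, 2, 1, -1]]^T

We seek v_1 ∈ ker((A - 4I)^2) \ ker(A - 4I), then set v_{i+1} = (A - 4I) v_i.

One such chain is v_1 = [[4, 2, 0, -1]]^T, v_2 = [[-1, 2, 1, -1]]^T. Check: (A - 4I) v_2 = [[0, 0, 0, 0]]^T = 0.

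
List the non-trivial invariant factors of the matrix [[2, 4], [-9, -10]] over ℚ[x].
The Jordan structure of A has elementary divisors (x + 4)^2. Arranging the block sizes at each eigenvalue in decreasing order and taking row products gives the invariant factors.

Invariant factors (smallest first, each dividing the next): (x + 4)^2.

Check: the last factor (x + 4)^2 is the minimal polynomial, and the product (x + 4)^2 is the characteristic polynomial.

(x + 4)^2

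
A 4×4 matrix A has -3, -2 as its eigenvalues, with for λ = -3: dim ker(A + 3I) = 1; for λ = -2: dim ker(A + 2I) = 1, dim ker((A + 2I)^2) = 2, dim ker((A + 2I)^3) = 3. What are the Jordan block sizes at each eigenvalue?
Jordan blocks: (-3, 1), (-2, 3)

λ = -3: successive nullity increments [1] count blocks of size ≥ k; block sizes are [1].
λ = -2: successive nullity increments [1, 1, 1] count blocks of size ≥ k; block sizes are [3].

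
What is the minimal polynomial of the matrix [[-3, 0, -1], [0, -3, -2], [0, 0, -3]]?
The characteristic polynomial factors as (x + 3)^3. The minimal polynomial is ∏(x - λ)^{k_λ} where k_λ is the size of the largest Jordan block at λ.

For λ = -3: rank(A + 3I) = 1, and the largest Jordan block has size 2 (the smallest k with rank((A + 3I)^k) = rank((A + 3I)^(k+1))).

So m_A(x) = (x + 3)^2.

m_A(x) = (x + 3)^2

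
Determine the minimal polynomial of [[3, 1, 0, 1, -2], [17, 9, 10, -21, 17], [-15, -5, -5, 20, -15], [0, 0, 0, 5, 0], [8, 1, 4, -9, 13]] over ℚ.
The characteristic polynomial factors as (x - 5)^5. The minimal polynomial is ∏(x - λ)^{k_λ} where k_λ is the size of the largest Jordan block at λ.

For λ = 5: rank(A - 5I) = 2, and the largest Jordan block has size 3 (the smallest k with rank((A - 5I)^k) = rank((A - 5I)^(k+1))).

So m_A(x) = (x - 5)^3.

m_A(x) = (x - 5)^3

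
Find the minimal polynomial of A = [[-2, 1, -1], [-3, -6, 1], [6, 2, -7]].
The characteristic polynomial factors as (x + 5)^3. The minimal polynomial is ∏(x - λ)^{k_λ} where k_λ is the size of the largest Jordan block at λ.

For λ = -5: rank(A + 5I) = 1, and the largest Jordan block has size 2 (the smallest k with rank((A + 5I)^k) = rank((A + 5I)^(k+1))).

So m_A(x) = (x + 5)^2.

m_A(x) = (x + 5)^2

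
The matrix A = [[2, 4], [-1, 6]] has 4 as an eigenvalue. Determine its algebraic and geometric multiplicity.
The characteristic polynomial is (x - 4)^2, so the factor x - 4 appears with exponent 2: the algebraic multiplicity is 2.

rank(A - 4I) = 1, so the eigenspace has dimension 2 - 1 = 1: the geometric multiplicity is 1.

Since 1 < 2, A is not diagonalizable.

algebraic multiplicity 2, geometric multiplicity 1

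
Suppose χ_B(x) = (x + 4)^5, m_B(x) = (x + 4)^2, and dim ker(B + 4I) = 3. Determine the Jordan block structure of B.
Jordan blocks: (-4, 2), (-4, 2), (-4, 1)

λ = -4: algebraic multiplicity 5 (exponent in χ_B), largest block size 2 (exponent in m_B), 3 blocks (geometric multiplicity). These force block sizes [2, 2, 1].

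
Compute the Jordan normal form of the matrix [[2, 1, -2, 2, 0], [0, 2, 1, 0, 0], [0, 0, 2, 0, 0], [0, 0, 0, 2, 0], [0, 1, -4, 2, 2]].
The characteristic polynomial is det(xI - A) = (x - 2)^5, so the eigenvalues are 2 (algebraic multiplicity 5).

For λ = 2: rank(A - 2I) = 2, rank((A - 2I)^2) = 1, rank((A - 2I)^3) = 0. The eigenspace has dimension 5 - 2 = 3, so there are 3 Jordan blocks; the rank sequence gives block sizes [3, 1, 1].

Assembling the blocks gives the Jordan form J above.

J = [[2, 1, 0, 0, 0], [0, 2, 1, 0, 0], [0, 0, 2, 0, 0], [0, 0, 0, 2, 0], [0, 0, 0, 0, 2]]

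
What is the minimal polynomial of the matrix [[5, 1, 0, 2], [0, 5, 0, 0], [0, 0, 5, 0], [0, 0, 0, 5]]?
The characteristic polynomial factors as (x - 5)^4. The minimal polynomial is ∏(x - λ)^{k_λ} where k_λ is the size of the largest Jordan block at λ.

For λ = 5: rank(A - 5I) = 1, and the largest Jordan block has size 2 (the smallest k with rank((A - 5I)^k) = rank((A - 5I)^(k+1))).

So m_A(x) = (x - 5)^2.

m_A(x) = (x - 5)^2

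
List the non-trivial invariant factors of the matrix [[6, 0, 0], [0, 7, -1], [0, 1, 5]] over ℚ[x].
The Jordan structure of A has elementary divisors (x - 6)^2, (x - 6). Arranging the block sizes at each eigenvalue in decreasing order and taking row products gives the invariant factors.

Invariant factors (smallest first, each dividing the next): x - 6, (x - 6)^2.

Check: the last factor (x - 6)^2 is the minimal polynomial, and the product (x - 6)^3 is the characteristic polynomial.

x - 6, (x - 6)^2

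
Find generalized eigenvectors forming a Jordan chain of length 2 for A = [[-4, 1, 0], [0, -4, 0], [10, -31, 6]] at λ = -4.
We seek v_1 ∈ ker((A + 4I)^2) \ ker(A + 4I), then set v_{i+1} = (A + 4I) v_i.

One such chain is v_1 = [[3, 1, 0]]^T, v_2 = [[1, 0, -1]]^T. Check: (A + 4I) v_2 = [[0, 0, 0]]^T = 0.

v_1 = [[3, 1, 0]]^T, v_2 = [[1, 0, -1]]^T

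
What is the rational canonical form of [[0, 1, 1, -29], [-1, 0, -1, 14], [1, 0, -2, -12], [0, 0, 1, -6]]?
R = [[0, 0, 0, -16], [1, 0, 0, -32], [0, 1, 0, -24], [0, 0, 1, -8]]

The invariant factors of A (the non-unit diagonal entries of the Smith normal form of xI - A over ℚ[x]) are (x + 2)^4, each dividing the next. The characteristic polynomial is their product, (x + 2)^4.

The rational canonical form is the block-diagonal matrix of companion matrices C(f_i):
R = [[0, 0, 0, -16], [1, 0, 0, -32], [0, 1, 0, -24], [0, 0, 1, -8]].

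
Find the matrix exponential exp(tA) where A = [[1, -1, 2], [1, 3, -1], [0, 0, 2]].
e^{tA} = [[(1 - t)*e^{2*t}, -t*e^{2*t}, t*(4 - t)*e^{2*t}/2], [t*e^{2*t}, (t + 1)*e^{2*t}, t*(t - 2)*e^{2*t}/2], [0, 0, e^{2*t}]]

A has Jordan form J = [[2, 1, 0], [0, 2, 1], [0, 0, 2]] with A = PJP^{-1}, so e^{tA} = P e^{tJ} P^{-1}.

For a Jordan block J_k(λ), e^{tJ_k(λ)} = e^{λt} · (I + tN + t^2 N^2/2! + ... + t^{k-1} N^{k-1}/(k-1)!) where N is the nilpotent superdiagonal part.

Assembling the blocks and conjugating back gives the entries of e^{tA} as shown above.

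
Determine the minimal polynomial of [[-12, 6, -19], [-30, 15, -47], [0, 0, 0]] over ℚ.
m_A(x) = x^2(x - 3)

The characteristic polynomial factors as x^2(x - 3). The minimal polynomial is ∏(x - λ)^{k_λ} where k_λ is the size of the largest Jordan block at λ.

For λ = 0: rank(A) = 2, and the largest Jordan block has size 2 (the smallest k with rank(A^k) = rank(A^(k+1))).
For λ = 3: rank(A - 3I) = 2, and the largest Jordan block has size 1 (the smallest k with rank((A - 3I)^k) = rank((A - 3I)^(k+1))).

So m_A(x) = x^2(x - 3).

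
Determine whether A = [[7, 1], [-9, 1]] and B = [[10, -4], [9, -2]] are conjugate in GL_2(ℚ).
Two matrices over a field are similar if and only if they have the same invariant factors.

Both A and B have characteristic polynomial (x - 4)^2 and minimal polynomial (x - 4)^2. Computing further, both have invariant factors (x - 4)^2. Hence A and B are similar.

Yes.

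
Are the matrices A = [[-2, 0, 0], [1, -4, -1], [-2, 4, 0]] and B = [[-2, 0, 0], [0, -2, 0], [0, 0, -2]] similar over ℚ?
Both have characteristic polynomial (x + 2)^3, but the minimal polynomial of A is (x + 2)^2 while the minimal polynomial of B is x + 2. The minimal polynomial is a similarity invariant, so A and B are not similar.

No.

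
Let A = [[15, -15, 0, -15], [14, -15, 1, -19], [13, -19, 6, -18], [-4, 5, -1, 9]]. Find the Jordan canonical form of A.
J = [[0, 0, 0, 0], [0, 5, 1, 0], [0, 0, 5, 1], [0, 0, 0, 5]]

The characteristic polynomial is det(xI - A) = x(x - 5)^3, so the eigenvalues are 0 (algebraic multiplicity 1), 5 (algebraic multiplicity 3).

For λ = 0: algebraic multiplicity 1 gives one 1×1 block.

For λ = 5: rank(A - 5I) = 3, rank((A - 5I)^2) = 2, rank((A - 5I)^3) = 1. The eigenspace has dimension 4 - 3 = 1, so there is 1 Jordan block; the rank sequence gives block sizes [3].

Assembling the blocks gives the Jordan form J above.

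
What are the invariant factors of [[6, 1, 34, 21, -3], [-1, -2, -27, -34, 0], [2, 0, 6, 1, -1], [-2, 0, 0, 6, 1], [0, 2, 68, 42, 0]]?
(x - 6)^3(x + 1)^2

The Jordan structure of A has elementary divisors (x + 1)^2, (x - 6)^3. Arranging the block sizes at each eigenvalue in decreasing order and taking row products gives the invariant factors.

Invariant factors (smallest first, each dividing the next): (x - 6)^3(x + 1)^2.

Check: the last factor (x - 6)^3(x + 1)^2 is the minimal polynomial, and the product (x - 6)^3(x + 1)^2 is the characteristic polynomial.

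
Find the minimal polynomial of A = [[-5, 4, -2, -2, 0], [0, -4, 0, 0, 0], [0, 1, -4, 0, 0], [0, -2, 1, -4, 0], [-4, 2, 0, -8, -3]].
The characteristic polynomial factors as (x + 3)(x + 4)^3(x + 5). The minimal polynomial is ∏(x - λ)^{k_λ} where k_λ is the size of the largest Jordan block at λ.

For λ = -5: rank(A + 5I) = 4, and the largest Jordan block has size 1 (the smallest k with rank((A + 5I)^k) = rank((A + 5I)^(k+1))).
For λ = -4: rank(A + 4I) = 4, and the largest Jordan block has size 3 (the smallest k with rank((A + 4I)^k) = rank((A + 4I)^(k+1))).
For λ = -3: rank(A + 3I) = 4, and the largest Jordan block has size 1 (the smallest k with rank((A + 3I)^k) = rank((A + 3I)^(k+1))).

So m_A(x) = (x + 3)(x + 4)^3(x + 5).

m_A(x) = (x + 3)(x + 4)^3(x + 5)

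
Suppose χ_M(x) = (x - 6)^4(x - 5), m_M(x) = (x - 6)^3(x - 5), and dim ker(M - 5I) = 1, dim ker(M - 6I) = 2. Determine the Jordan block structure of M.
Jordan blocks: (5, 1), (6, 3), (6, 1)

λ = 5: algebraic multiplicity 1 (exponent in χ_M), largest block size 1 (exponent in m_M), 1 block (geometric multiplicity). This forces block sizes [1].
λ = 6: algebraic multiplicity 4 (exponent in χ_M), largest block size 3 (exponent in m_M), 2 blocks (geometric multiplicity). These force block sizes [3, 1].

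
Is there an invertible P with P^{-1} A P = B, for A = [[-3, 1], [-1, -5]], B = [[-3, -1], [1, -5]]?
Yes.

Two matrices over a field are similar if and only if they have the same invariant factors.

Both A and B have characteristic polynomial (x + 4)^2 and minimal polynomial (x + 4)^2. Computing further, both have invariant factors (x + 4)^2. Hence A and B are similar.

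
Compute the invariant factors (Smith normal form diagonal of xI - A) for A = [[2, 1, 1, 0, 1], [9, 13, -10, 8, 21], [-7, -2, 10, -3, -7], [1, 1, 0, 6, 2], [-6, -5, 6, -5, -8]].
The Jordan structure of A has elementary divisors (x - 4)^2, (x - 5)^3. Arranging the block sizes at each eigenvalue in decreasing order and taking row products gives the invariant factors.

Invariant factors (smallest first, each dividing the next): (x - 5)^3(x - 4)^2.

Check: the last factor (x - 5)^3(x - 4)^2 is the minimal polynomial, and the product (x - 5)^3(x - 4)^2 is the characteristic polynomial.

(x - 5)^3(x - 4)^2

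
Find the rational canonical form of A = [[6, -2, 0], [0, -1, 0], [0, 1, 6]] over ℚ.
The invariant factors of A (the non-unit diagonal entries of the Smith normal form of xI - A over ℚ[x]) are x - 6, (x - 6)(x + 1), each dividing the next. The characteristic polynomial is their product, (x - 6)^2(x + 1).

The rational canonical form is the block-diagonal matrix of companion matrices C(f_i):
R = [[6, 0, 0], [0, 0, 6], [0, 1, 5]].

R = [[6, 0, 0], [0, 0, 6], [0, 1, 5]]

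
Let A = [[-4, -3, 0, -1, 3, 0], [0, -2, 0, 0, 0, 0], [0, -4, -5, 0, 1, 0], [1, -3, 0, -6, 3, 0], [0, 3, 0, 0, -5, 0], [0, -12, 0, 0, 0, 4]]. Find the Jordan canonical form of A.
J = [[-5, 1, 0, 0, 0, 0], [0, -5, 0, 0, 0, 0], [0, 0, -5, 1, 0, 0], [0, 0, 0, -5, 0, 0], [0, 0, 0, 0, -2, 0], [0, 0, 0, 0, 0, 4]]

The characteristic polynomial is det(xI - A) = (x - 4)(x + 2)(x + 5)^4, so the eigenvalues are -5 (algebraic multiplicity 4), -2 (algebraic multiplicity 1), 4 (algebraic multiplicity 1).

For λ = -5: rank(A + 5I) = 4, rank((A + 5I)^2) = 2. The eigenspace has dimension 6 - 4 = 2, so there are 2 Jordan blocks; the rank sequence gives block sizes [2, 2].

For λ = -2: algebraic multiplicity 1 gives one 1×1 block.

For λ = 4: algebraic multiplicity 1 gives one 1×1 block.

Assembling the blocks gives the Jordan form J above.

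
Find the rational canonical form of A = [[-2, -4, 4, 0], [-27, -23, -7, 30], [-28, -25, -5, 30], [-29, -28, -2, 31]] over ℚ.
The invariant factors of A (the non-unit diagonal entries of the Smith normal form of xI - A over ℚ[x]) are x^2(x - 6)(x + 5), each dividing the next. The characteristic polynomial is their product, x^2(x - 6)(x + 5).

The rational canonical form is the block-diagonal matrix of companion matrices C(f_i):
R = [[0, 0, 0, 0], [1, 0, 0, 0], [0, 1, 0, 30], [0, 0, 1, 1]].

R = [[0, 0, 0, 0], [1, 0, 0, 0], [0, 1, 0, 30], [0, 0, 1, 1]]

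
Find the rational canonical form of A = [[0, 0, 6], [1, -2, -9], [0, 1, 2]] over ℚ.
The invariant factors of A (the non-unit diagonal entries of the Smith normal form of xI - A over ℚ[x]) are (x - 1)(x^2 + x + 6), each dividing the next. The characteristic polynomial is their product, (x - 1)(x^2 + x + 6).

The rational canonical form is the block-diagonal matrix of companion matrices C(f_i):
R = [[0, 0, 6], [1, 0, -5], [0, 1, 0]].

Note the characteristic polynomial does not split into linear factors over ℚ, so A has no Jordan form over ℚ; the rational canonical form exists over any field.

R = [[0, 0, 6], [1, 0, -5], [0, 1, 0]]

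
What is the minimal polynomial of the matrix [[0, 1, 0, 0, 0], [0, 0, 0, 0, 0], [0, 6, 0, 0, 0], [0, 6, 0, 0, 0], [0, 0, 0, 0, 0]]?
m_A(x) = x^2

The characteristic polynomial factors as x^5. The minimal polynomial is ∏(x - λ)^{k_λ} where k_λ is the size of the largest Jordan block at λ.

For λ = 0: rank(A) = 1, and the largest Jordan block has size 2 (the smallest k with rank(A^k) = rank(A^(k+1))).

So m_A(x) = x^2.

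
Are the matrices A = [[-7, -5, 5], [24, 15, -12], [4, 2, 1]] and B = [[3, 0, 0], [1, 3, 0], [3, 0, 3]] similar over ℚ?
Two matrices over a field are similar if and only if they have the same invariant factors.

Both A and B have characteristic polynomial (x - 3)^3 and minimal polynomial (x - 3)^2. Computing further, both have invariant factors x - 3, (x - 3)^2. Hence A and B are similar.

Yes.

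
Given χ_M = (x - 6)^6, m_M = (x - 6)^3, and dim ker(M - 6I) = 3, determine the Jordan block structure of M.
Jordan blocks: (6, 3), (6, 2), (6, 1)

λ = 6: algebraic multiplicity 6 (exponent in χ_M), largest block size 3 (exponent in m_M), 3 blocks (geometric multiplicity). These force block sizes [3, 2, 1].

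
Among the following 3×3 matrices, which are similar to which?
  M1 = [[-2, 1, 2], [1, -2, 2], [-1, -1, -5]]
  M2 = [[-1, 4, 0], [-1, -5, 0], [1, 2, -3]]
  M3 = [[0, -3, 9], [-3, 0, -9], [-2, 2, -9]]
Characteristic polynomials: χ_{M1} = (x + 3)^3, χ_{M2} = (x + 3)^3, χ_{M3} = (x + 3)^3.

{M1, M2, M3}: invariant factors x + 3, (x + 3)^2.

Matrices are similar if and only if their invariant-factor lists agree; the partition into similarity classes is {M1, M2, M3}.

1 class: {M1, M2, M3}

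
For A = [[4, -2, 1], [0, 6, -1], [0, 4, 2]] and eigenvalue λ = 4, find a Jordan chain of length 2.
v_1 = [[1, -1, -3]]^T, v_2 = [[-1, 1, 2]]^T

We seek v_1 ∈ ker((A - 4I)^2) \ ker(A - 4I), then set v_{i+1} = (A - 4I) v_i.

One such chain is v_1 = [[1, -1, -3]]^T, v_2 = [[-1, 1, 2]]^T. Check: (A - 4I) v_2 = [[0, 0, 0]]^T = 0.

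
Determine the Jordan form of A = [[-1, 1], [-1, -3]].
J = [[-2, 1], [0, -2]]

The characteristic polynomial is det(xI - A) = (x + 2)^2, so the eigenvalues are -2 (algebraic multiplicity 2).

For λ = -2: rank(A + 2I) = 1, rank((A + 2I)^2) = 0. The eigenspace has dimension 2 - 1 = 1, so there is 1 Jordan block; the rank sequence gives block sizes [2].

Assembling the blocks gives the Jordan form J above.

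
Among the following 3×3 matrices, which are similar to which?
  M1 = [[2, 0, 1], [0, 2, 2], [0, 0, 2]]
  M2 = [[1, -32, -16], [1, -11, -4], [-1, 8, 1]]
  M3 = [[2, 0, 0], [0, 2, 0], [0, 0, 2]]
Characteristic polynomials: χ_{M1} = (x - 2)^3, χ_{M2} = (x + 3)^3, χ_{M3} = (x - 2)^3.

{M1}: invariant factors x - 2, (x - 2)^2.

{M2}: invariant factors x + 3, (x + 3)^2.

{M3}: invariant factors x - 2, x - 2, x - 2.

Matrices are similar if and only if their invariant-factor lists agree; the partition into similarity classes is {M1}, {M2}, {M3}.

3 classes: {M1}, {M2}, {M3}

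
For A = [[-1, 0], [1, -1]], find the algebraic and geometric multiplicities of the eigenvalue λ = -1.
algebraic multiplicity 2, geometric multiplicity 1

The characteristic polynomial is (x + 1)^2, so the factor x + 1 appears with exponent 2: the algebraic multiplicity is 2.

rank(A + I) = 1, so the eigenspace has dimension 2 - 1 = 1: the geometric multiplicity is 1.

Since 1 < 2, A is not diagonalizable.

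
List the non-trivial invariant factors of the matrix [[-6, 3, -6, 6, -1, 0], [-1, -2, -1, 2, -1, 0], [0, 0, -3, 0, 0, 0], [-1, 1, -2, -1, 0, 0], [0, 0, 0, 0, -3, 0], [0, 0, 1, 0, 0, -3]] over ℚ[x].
x + 3, (x + 3)^2, (x + 3)^3

The Jordan structure of A has elementary divisors (x + 3)^3, (x + 3)^2, (x + 3). Arranging the block sizes at each eigenvalue in decreasing order and taking row products gives the invariant factors.

Invariant factors (smallest first, each dividing the next): x + 3, (x + 3)^2, (x + 3)^3.

Check: the last factor (x + 3)^3 is the minimal polynomial, and the product (x + 3)^6 is the characteristic polynomial.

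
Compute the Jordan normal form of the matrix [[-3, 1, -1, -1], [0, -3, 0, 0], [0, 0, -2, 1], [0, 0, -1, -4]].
The characteristic polynomial is det(xI - A) = (x + 3)^4, so the eigenvalues are -3 (algebraic multiplicity 4).

For λ = -3: rank(A + 3I) = 2, rank((A + 3I)^2) = 0. The eigenspace has dimension 4 - 2 = 2, so there are 2 Jordan blocks; the rank sequence gives block sizes [2, 2].

Assembling the blocks gives the Jordan form J above.

J = [[-3, 1, 0, 0], [0, -3, 0, 0], [0, 0, -3, 1], [0, 0, 0, -3]]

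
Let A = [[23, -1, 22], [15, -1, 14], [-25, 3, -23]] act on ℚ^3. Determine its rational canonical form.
The invariant factors of A (the non-unit diagonal entries of the Smith normal form of xI - A over ℚ[x]) are (x + 2)(x^2 - x - 4), each dividing the next. The characteristic polynomial is their product, (x + 2)(x^2 - x - 4).

The rational canonical form is the block-diagonal matrix of companion matrices C(f_i):
R = [[0, 0, 8], [1, 0, 6], [0, 1, -1]].

Note the characteristic polynomial does not split into linear factors over ℚ, so A has no Jordan form over ℚ; the rational canonical form exists over any field.

R = [[0, 0, 8], [1, 0, 6], [0, 1, -1]]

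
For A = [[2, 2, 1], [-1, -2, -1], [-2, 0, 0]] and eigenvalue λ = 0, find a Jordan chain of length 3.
We seek v_1 ∈ ker(A^3) \ ker(A^2), then set v_{i+1} = A v_i.

One such chain is v_1 = [[0, 3, -5]]^T, v_2 = [[1, -1, 0]]^T, v_3 = [[0, 1, -2]]^T. Check: A v_3 = [[0, 0, 0]]^T = 0.

v_1 = [[0, 3, -5]]^T, v_2 = [[1, -1, 0]]^T, v_3 = [[0, 1, -2]]^T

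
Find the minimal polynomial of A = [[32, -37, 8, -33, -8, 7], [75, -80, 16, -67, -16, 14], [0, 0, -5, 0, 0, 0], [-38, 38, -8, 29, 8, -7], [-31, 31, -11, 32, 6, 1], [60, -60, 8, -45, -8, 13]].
The characteristic polynomial factors as (x - 6)^2(x + 2)(x + 5)^3. The minimal polynomial is ∏(x - λ)^{k_λ} where k_λ is the size of the largest Jordan block at λ.

For λ = -5: rank(A + 5I) = 4, and the largest Jordan block has size 2 (the smallest k with rank((A + 5I)^k) = rank((A + 5I)^(k+1))).
For λ = -2: rank(A + 2I) = 5, and the largest Jordan block has size 1 (the smallest k with rank((A + 2I)^k) = rank((A + 2I)^(k+1))).
For λ = 6: rank(A - 6I) = 5, and the largest Jordan block has size 2 (the smallest k with rank((A - 6I)^k) = rank((A - 6I)^(k+1))).

So m_A(x) = (x - 6)^2(x + 2)(x + 5)^2.

m_A(x) = (x - 6)^2(x + 2)(x + 5)^2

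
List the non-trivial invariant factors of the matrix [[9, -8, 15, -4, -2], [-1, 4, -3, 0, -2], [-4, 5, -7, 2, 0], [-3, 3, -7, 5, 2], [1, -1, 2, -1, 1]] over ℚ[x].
(x - 3)^2(x - 2)^3

The Jordan structure of A has elementary divisors (x - 2)^3, (x - 3)^2. Arranging the block sizes at each eigenvalue in decreasing order and taking row products gives the invariant factors.

Invariant factors (smallest first, each dividing the next): (x - 3)^2(x - 2)^3.

Check: the last factor (x - 3)^2(x - 2)^3 is the minimal polynomial, and the product (x - 3)^2(x - 2)^3 is the characteristic polynomial.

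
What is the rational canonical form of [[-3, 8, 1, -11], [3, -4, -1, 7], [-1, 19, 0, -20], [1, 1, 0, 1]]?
The invariant factors of A (the non-unit diagonal entries of the Smith normal form of xI - A over ℚ[x]) are (x^2 + 3x - 2)^2, each dividing the next. The characteristic polynomial is their product, (x^2 + 3x - 2)^2.

The rational canonical form is the block-diagonal matrix of companion matrices C(f_i):
R = [[0, 0, 0, -4], [1, 0, 0, 12], [0, 1, 0, -5], [0, 0, 1, -6]].

Note the characteristic polynomial does not split into linear factors over ℚ, so A has no Jordan form over ℚ; the rational canonical form exists over any field.

R = [[0, 0, 0, -4], [1, 0, 0, 12], [0, 1, 0, -5], [0, 0, 1, -6]]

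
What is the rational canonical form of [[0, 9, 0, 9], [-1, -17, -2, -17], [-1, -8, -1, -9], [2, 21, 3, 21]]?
R = [[0, 0, 0, 9], [1, 0, 0, -9], [0, 1, 0, 2], [0, 0, 1, 3]]

The invariant factors of A (the non-unit diagonal entries of the Smith normal form of xI - A over ℚ[x]) are (x - 3)(x^3 - 2x + 3), each dividing the next. The characteristic polynomial is their product, (x - 3)(x^3 - 2x + 3).

The rational canonical form is the block-diagonal matrix of companion matrices C(f_i):
R = [[0, 0, 0, 9], [1, 0, 0, -9], [0, 1, 0, 2], [0, 0, 1, 3]].

Note the characteristic polynomial does not split into linear factors over ℚ, so A has no Jordan form over ℚ; the rational canonical form exists over any field.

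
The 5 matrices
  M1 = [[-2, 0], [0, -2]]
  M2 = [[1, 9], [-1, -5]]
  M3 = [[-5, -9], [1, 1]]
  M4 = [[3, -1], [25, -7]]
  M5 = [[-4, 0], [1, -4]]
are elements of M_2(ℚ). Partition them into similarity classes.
3 classes: {M1}, {M2, M3, M4}, {M5}

Characteristic polynomials: χ_{M1} = (x + 2)^2, χ_{M2} = (x + 2)^2, χ_{M3} = (x + 2)^2, χ_{M4} = (x + 2)^2, χ_{M5} = (x + 4)^2.

{M1}: invariant factors x + 2, x + 2.

{M2, M3, M4}: invariant factors (x + 2)^2.

{M5}: invariant factors (x + 4)^2.

Matrices are similar if and only if their invariant-factor lists agree; the partition into similarity classes is {M1}, {M2, M3, M4}, {M5}.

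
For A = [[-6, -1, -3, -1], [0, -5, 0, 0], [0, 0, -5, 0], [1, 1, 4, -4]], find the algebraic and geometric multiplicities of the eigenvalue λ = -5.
algebraic multiplicity 4, geometric multiplicity 2

The characteristic polynomial is (x + 5)^4, so the factor x + 5 appears with exponent 4: the algebraic multiplicity is 4.

rank(A + 5I) = 2, so the eigenspace has dimension 4 - 2 = 2: the geometric multiplicity is 2.

Since 2 < 4, A is not diagonalizable.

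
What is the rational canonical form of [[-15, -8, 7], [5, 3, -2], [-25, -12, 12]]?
The invariant factors of A (the non-unit diagonal entries of the Smith normal form of xI - A over ℚ[x]) are x^3 + 2x - 5, each dividing the next. The characteristic polynomial is their product, x^3 + 2x - 5.

The rational canonical form is the block-diagonal matrix of companion matrices C(f_i):
R = [[0, 0, 5], [1, 0, -2], [0, 1, 0]].

Note the characteristic polynomial does not split into linear factors over ℚ, so A has no Jordan form over ℚ; the rational canonical form exists over any field.

R = [[0, 0, 5], [1, 0, -2], [0, 1, 0]]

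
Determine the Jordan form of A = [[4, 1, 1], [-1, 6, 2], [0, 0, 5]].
J = [[5, 1, 0], [0, 5, 1], [0, 0, 5]]

The characteristic polynomial is det(xI - A) = (x - 5)^3, so the eigenvalues are 5 (algebraic multiplicity 3).

For λ = 5: rank(A - 5I) = 2, rank((A - 5I)^2) = 1, rank((A - 5I)^3) = 0. The eigenspace has dimension 3 - 2 = 1, so there is 1 Jordan block; the rank sequence gives block sizes [3].

Assembling the blocks gives the Jordan form J above.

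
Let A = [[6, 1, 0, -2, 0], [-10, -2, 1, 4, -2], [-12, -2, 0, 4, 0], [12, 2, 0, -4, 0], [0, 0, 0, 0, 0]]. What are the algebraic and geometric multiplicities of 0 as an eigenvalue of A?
The characteristic polynomial is x^5, so the factor x appears with exponent 5: the algebraic multiplicity is 5.

rank(A) = 2, so the eigenspace has dimension 5 - 2 = 3: the geometric multiplicity is 3.

Since 3 < 5, A is not diagonalizable.

algebraic multiplicity 5, geometric multiplicity 3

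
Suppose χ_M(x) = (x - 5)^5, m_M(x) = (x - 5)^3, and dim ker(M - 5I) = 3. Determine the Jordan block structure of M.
λ = 5: algebraic multiplicity 5 (exponent in χ_M), largest block size 3 (exponent in m_M), 3 blocks (geometric multiplicity). These force block sizes [3, 1, 1].

Jordan blocks: (5, 3), (5, 1), (5, 1)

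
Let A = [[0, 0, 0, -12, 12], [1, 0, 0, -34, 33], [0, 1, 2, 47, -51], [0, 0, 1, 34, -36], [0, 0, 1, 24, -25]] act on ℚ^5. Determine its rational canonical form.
R = [[0, 0, 0, 0, 12], [1, 0, 0, 0, 44], [0, 1, 0, 0, 20], [0, 0, 1, 0, -36], [0, 0, 0, 1, 11]]

The invariant factors of A (the non-unit diagonal entries of the Smith normal form of xI - A over ℚ[x]) are (x - 3)(x^2 - 4x - 2)^2, each dividing the next. The characteristic polynomial is their product, (x - 3)(x^2 - 4x - 2)^2.

The rational canonical form is the block-diagonal matrix of companion matrices C(f_i):
R = [[0, 0, 0, 0, 12], [1, 0, 0, 0, 44], [0, 1, 0, 0, 20], [0, 0, 1, 0, -36], [0, 0, 0, 1, 11]].

Note the characteristic polynomial does not split into linear factors over ℚ, so A has no Jordan form over ℚ; the rational canonical form exists over any field.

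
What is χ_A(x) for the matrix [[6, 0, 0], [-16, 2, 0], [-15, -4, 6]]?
xI - A = [[x - 6, 0, 0], [16, x - 2, 0], [15, 4, x - 6]].

Expanding det(xI - A) along the first row:
det(xI - A) = + (x - 6)·det([[x - 2, 0], [4, x - 6]]) - (0)·det([[16, 0], [15, x - 6]]) + (0)·det([[16, x - 2], [15, 4]]).

Evaluating gives χ_A(x) = x^3 - 14x^2 + 60x - 72 = (x - 6)^2(x - 2).

χ_A(x) = (x - 6)^2(x - 2)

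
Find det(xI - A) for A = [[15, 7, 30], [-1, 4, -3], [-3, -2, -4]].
xI - A = [[x - 15, -7, -30], [1, x - 4, 3], [3, 2, x + 4]].

Expanding det(xI - A) along the first row:
det(xI - A) = + (x - 15)·det([[x - 4, 3], [2, x + 4]]) - (-7)·det([[1, 3], [3, x + 4]]) + (-30)·det([[1, x - 4], [3, 2]]).

Evaluating gives χ_A(x) = x^3 - 15x^2 + 75x - 125 = (x - 5)^3.

χ_A(x) = (x - 5)^3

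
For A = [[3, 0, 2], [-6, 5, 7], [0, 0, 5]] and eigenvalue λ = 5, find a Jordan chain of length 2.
We seek v_1 ∈ ker((A - 5I)^2) \ ker(A - 5I), then set v_{i+1} = (A - 5I) v_i.

One such chain is v_1 = [[1, 3, 1]]^T, v_2 = [[0, 1, 0]]^T. Check: (A - 5I) v_2 = [[0, 0, 0]]^T = 0.

v_1 = [[1, 3, 1]]^T, v_2 = [[0, 1, 0]]^T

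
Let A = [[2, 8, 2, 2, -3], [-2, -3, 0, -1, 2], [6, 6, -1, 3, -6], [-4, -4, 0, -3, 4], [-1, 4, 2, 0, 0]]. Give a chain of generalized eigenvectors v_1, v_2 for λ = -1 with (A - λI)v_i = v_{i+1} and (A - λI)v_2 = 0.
We seek v_1 ∈ ker((A + I)^2) \ ker(A + I), then set v_{i+1} = (A + I) v_i.

One such chain is v_1 = [[-1, 2, -4, -2, 0]]^T, v_2 = [[1, 0, 0, 0, 1]]^T. Check: (A + I) v_2 = [[0, 0, 0, 0, 0]]^T = 0.

v_1 = [[-1, 2, -4, -2, 0]]^T, v_2 = [[1, 0, 0, 0, 1]]^T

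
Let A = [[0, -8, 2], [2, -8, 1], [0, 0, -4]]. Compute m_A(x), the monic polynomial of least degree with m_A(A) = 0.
m_A(x) = (x + 4)^2

The characteristic polynomial factors as (x + 4)^3. The minimal polynomial is ∏(x - λ)^{k_λ} where k_λ is the size of the largest Jordan block at λ.

For λ = -4: rank(A + 4I) = 1, and the largest Jordan block has size 2 (the smallest k with rank((A + 4I)^k) = rank((A + 4I)^(k+1))).

So m_A(x) = (x + 4)^2.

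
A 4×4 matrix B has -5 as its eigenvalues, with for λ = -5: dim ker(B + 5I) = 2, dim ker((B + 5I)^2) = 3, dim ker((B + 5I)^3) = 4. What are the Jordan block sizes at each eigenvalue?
Jordan blocks: (-5, 3), (-5, 1)

λ = -5: successive nullity increments [2, 1, 1] count blocks of size ≥ k; block sizes are [3, 1].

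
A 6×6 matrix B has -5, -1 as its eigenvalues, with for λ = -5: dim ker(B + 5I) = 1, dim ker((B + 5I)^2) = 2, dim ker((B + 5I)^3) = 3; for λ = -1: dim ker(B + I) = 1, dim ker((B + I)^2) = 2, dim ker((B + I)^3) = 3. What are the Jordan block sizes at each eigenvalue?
λ = -5: successive nullity increments [1, 1, 1] count blocks of size ≥ k; block sizes are [3].
λ = -1: successive nullity increments [1, 1, 1] count blocks of size ≥ k; block sizes are [3].

Jordan blocks: (-5, 3), (-1, 3)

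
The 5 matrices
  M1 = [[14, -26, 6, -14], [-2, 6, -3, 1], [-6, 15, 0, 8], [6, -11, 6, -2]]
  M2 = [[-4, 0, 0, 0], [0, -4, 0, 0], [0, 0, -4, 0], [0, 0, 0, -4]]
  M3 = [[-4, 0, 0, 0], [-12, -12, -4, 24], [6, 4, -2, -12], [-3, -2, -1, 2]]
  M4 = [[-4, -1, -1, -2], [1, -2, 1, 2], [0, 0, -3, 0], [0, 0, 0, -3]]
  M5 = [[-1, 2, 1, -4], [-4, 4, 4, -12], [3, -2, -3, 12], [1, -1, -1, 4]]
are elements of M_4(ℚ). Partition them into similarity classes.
5 classes: {M1}, {M2}, {M3}, {M4}, {M5}

Characteristic polynomials: χ_{M1} = (x - 6)(x - 4)^3, χ_{M2} = (x + 4)^4, χ_{M3} = (x + 4)^4, χ_{M4} = (x + 3)^4, χ_{M5} = x^2(x - 2)^2.

{M1}: invariant factors (x - 6)(x - 4)^3.

{M2}: invariant factors x + 4, x + 4, x + 4, x + 4.

{M3}: invariant factors x + 4, x + 4, (x + 4)^2.

{M4}: invariant factors x + 3, x + 3, (x + 3)^2.

{M5}: invariant factors x^2(x - 2)^2.

Matrices are similar if and only if their invariant-factor lists agree; the partition into similarity classes is {M1}, {M2}, {M3}, {M4}, {M5}.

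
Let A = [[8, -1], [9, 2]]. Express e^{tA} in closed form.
e^{tA} = [[(3*t + 1)*e^{5*t}, -t*e^{5*t}], [9*t*e^{5*t}, (1 - 3*t)*e^{5*t}]]

A has Jordan form J = [[5, 1], [0, 5]] with A = PJP^{-1}, so e^{tA} = P e^{tJ} P^{-1}.

For a Jordan block J_k(λ), e^{tJ_k(λ)} = e^{λt} · (I + tN + t^2 N^2/2! + ... + t^{k-1} N^{k-1}/(k-1)!) where N is the nilpotent superdiagonal part.

Assembling the blocks and conjugating back gives the entries of e^{tA} as shown above.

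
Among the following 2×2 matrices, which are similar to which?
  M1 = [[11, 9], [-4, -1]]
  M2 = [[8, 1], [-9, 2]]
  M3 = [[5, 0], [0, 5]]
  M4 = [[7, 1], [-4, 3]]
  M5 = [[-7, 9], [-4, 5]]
Characteristic polynomials: χ_{M1} = (x - 5)^2, χ_{M2} = (x - 5)^2, χ_{M3} = (x - 5)^2, χ_{M4} = (x - 5)^2, χ_{M5} = (x + 1)^2.

{M1, M2, M4}: invariant factors (x - 5)^2.

{M3}: invariant factors x - 5, x - 5.

{M5}: invariant factors (x + 1)^2.

Matrices are similar if and only if their invariant-factor lists agree; the partition into similarity classes is {M1, M2, M4}, {M3}, {M5}.

3 classes: {M1, M2, M4}, {M3}, {M5}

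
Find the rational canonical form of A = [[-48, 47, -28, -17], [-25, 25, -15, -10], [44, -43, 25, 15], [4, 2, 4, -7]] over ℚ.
The invariant factors of A (the non-unit diagonal entries of the Smith normal form of xI - A over ℚ[x]) are (x + 5)(x^3 + x + 1), each dividing the next. The characteristic polynomial is their product, (x + 5)(x^3 + x + 1).

The rational canonical form is the block-diagonal matrix of companion matrices C(f_i):
R = [[0, 0, 0, -5], [1, 0, 0, -6], [0, 1, 0, -1], [0, 0, 1, -5]].

Note the characteristic polynomial does not split into linear factors over ℚ, so A has no Jordan form over ℚ; the rational canonical form exists over any field.

R = [[0, 0, 0, -5], [1, 0, 0, -6], [0, 1, 0, -1], [0, 0, 1, -5]]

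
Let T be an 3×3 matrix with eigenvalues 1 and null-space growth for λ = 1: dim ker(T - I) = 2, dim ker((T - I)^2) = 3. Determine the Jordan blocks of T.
λ = 1: successive nullity increments [2, 1] count blocks of size ≥ k; block sizes are [2, 1].

Jordan blocks: (1, 2), (1, 1)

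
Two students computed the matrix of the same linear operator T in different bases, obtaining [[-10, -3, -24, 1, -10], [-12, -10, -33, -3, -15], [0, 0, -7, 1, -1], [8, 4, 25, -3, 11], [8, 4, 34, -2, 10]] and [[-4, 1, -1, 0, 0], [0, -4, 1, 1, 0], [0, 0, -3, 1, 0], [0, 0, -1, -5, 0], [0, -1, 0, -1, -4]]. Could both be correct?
Two matrices over a field are similar if and only if they have the same invariant factors.

Both A and B have characteristic polynomial (x + 4)^5 and minimal polynomial (x + 4)^2. Computing further, both have invariant factors x + 4, (x + 4)^2, (x + 4)^2. Hence A and B are similar.

Yes.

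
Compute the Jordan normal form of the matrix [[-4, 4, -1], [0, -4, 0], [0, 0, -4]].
The characteristic polynomial is det(xI - A) = (x + 4)^3, so the eigenvalues are -4 (algebraic multiplicity 3).

For λ = -4: rank(A + 4I) = 1, rank((A + 4I)^2) = 0. The eigenspace has dimension 3 - 1 = 2, so there are 2 Jordan blocks; the rank sequence gives block sizes [2, 1].

Assembling the blocks gives the Jordan form J above.

J = [[-4, 1, 0], [0, -4, 0], [0, 0, -4]]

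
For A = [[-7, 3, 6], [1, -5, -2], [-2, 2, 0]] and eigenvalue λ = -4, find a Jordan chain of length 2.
We seek v_1 ∈ ker((A + 4I)^2) \ ker(A + 4I), then set v_{i+1} = (A + 4I) v_i.

One such chain is v_1 = [[-2, 1, -1]]^T, v_2 = [[3, -1, 2]]^T. Check: (A + 4I) v_2 = [[0, 0, 0]]^T = 0.

v_1 = [[-2, 1, -1]]^T, v_2 = [[3, -1, 2]]^T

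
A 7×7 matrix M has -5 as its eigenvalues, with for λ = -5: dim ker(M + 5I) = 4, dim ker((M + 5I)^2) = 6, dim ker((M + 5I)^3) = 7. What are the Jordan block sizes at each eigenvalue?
Jordan blocks: (-5, 3), (-5, 2), (-5, 1), (-5, 1)

λ = -5: successive nullity increments [4, 2, 1] count blocks of size ≥ k; block sizes are [3, 2, 1, 1].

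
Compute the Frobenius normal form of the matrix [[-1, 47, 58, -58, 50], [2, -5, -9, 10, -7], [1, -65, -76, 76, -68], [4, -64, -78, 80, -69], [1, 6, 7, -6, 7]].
The invariant factors of A (the non-unit diagonal entries of the Smith normal form of xI - A over ℚ[x]) are x^2 - 4x + 6, (x + 3)(x^2 - 4x + 6), each dividing the next. The characteristic polynomial is their product, (x + 3)(x^2 - 4x + 6)^2.

The rational canonical form is the block-diagonal matrix of companion matrices C(f_i):
R = [[0, -6, 0, 0, 0], [1, 4, 0, 0, 0], [0, 0, 0, 0, -18], [0, 0, 1, 0, 6], [0, 0, 0, 1, 1]].

Note the characteristic polynomial does not split into linear factors over ℚ, so A has no Jordan form over ℚ; the rational canonical form exists over any field.

R = [[0, -6, 0, 0, 0], [1, 4, 0, 0, 0], [0, 0, 0, 0, -18], [0, 0, 1, 0, 6], [0, 0, 0, 1, 1]]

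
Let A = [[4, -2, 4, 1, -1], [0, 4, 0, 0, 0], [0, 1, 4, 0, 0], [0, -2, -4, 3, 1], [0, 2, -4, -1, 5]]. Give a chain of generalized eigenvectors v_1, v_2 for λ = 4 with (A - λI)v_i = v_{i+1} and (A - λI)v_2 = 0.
We seek v_1 ∈ ker((A - 4I)^2) \ ker(A - 4I), then set v_{i+1} = (A - 4I) v_i.

One such chain is v_1 = [[0, 1, 0, 0, -1]]^T, v_2 = [[-1, 0, 1, -3, 1]]^T. Check: (A - 4I) v_2 = [[0, 0, 0, 0, 0]]^T = 0.

v_1 = [[0, 1, 0, 0, -1]]^T, v_2 = [[-1, 0, 1, -3, 1]]^T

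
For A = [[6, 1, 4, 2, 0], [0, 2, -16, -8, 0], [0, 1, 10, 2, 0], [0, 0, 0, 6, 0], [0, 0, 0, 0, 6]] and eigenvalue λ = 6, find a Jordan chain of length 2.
We seek v_1 ∈ ker((A - 6I)^2) \ ker(A - 6I), then set v_{i+1} = (A - 6I) v_i.

One such chain is v_1 = [[-1, 1, 0, 0, 0]]^T, v_2 = [[1, -4, 1, 0, 0]]^T. Check: (A - 6I) v_2 = [[0, 0, 0, 0, 0]]^T = 0.

v_1 = [[-1, 1, 0, 0, 0]]^T, v_2 = [[1, -4, 1, 0, 0]]^T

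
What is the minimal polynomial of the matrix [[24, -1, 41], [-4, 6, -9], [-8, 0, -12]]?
The characteristic polynomial factors as (x - 6)^3. The minimal polynomial is ∏(x - λ)^{k_λ} where k_λ is the size of the largest Jordan block at λ.

For λ = 6: rank(A - 6I) = 2, and the largest Jordan block has size 3 (the smallest k with rank((A - 6I)^k) = rank((A - 6I)^(k+1))).

So m_A(x) = (x - 6)^3.

m_A(x) = (x - 6)^3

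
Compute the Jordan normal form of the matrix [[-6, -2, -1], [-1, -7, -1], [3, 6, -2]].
The characteristic polynomial is det(xI - A) = (x + 5)^3, so the eigenvalues are -5 (algebraic multiplicity 3).

For λ = -5: rank(A + 5I) = 1, rank((A + 5I)^2) = 0. The eigenspace has dimension 3 - 1 = 2, so there are 2 Jordan blocks; the rank sequence gives block sizes [2, 1].

Assembling the blocks gives the Jordan form J above.

J = [[-5, 1, 0], [0, -5, 0], [0, 0, -5]]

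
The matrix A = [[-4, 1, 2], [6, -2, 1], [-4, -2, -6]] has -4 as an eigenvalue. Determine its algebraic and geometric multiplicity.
algebraic multiplicity 3, geometric multiplicity 1

The characteristic polynomial is (x + 4)^3, so the factor x + 4 appears with exponent 3: the algebraic multiplicity is 3.

rank(A + 4I) = 2, so the eigenspace has dimension 3 - 2 = 1: the geometric multiplicity is 1.

Since 1 < 3, A is not diagonalizable.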